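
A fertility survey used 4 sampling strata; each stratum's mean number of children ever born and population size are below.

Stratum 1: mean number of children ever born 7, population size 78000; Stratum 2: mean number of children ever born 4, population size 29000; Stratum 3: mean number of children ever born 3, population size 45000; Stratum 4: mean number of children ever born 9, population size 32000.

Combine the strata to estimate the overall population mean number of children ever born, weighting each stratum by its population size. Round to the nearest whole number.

6

Σ Nₕ·x̄ₕ = 7×78000 + 4×29000 + 3×45000 + 9×32000
  = 546000 + 116000 + 135000 + 288000 = 1085000
Σ Nₕ = 78000 + 29000 + 45000 + 32000 = 184000
Overall mean = 1085000 / 184000 = 5.8967391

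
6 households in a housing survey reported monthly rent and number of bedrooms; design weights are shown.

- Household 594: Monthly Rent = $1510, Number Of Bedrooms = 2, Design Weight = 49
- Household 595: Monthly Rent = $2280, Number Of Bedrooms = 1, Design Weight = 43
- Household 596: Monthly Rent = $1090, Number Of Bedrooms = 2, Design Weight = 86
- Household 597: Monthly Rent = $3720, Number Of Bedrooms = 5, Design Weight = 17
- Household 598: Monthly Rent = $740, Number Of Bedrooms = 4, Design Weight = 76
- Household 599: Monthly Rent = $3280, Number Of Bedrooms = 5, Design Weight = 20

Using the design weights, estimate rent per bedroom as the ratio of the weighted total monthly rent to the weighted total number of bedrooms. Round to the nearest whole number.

Σ wᵢ·y = 1510×49 + 2280×43 + 1090×86 + 3720×17 + 740×76 + 3280×20
  = 450850
Σ wᵢ·x = 802
Ratio = 450850 / 802 = 562.15711

562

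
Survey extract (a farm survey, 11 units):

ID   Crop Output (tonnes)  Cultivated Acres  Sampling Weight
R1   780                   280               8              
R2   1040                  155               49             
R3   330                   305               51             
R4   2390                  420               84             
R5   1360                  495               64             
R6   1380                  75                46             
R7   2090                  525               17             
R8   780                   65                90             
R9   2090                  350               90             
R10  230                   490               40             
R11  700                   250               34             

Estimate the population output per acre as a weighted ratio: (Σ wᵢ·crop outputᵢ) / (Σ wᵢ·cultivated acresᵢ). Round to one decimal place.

Σ wᵢ·y = 780×8 + 1040×49 + 330×51 + 2390×84 + 1360×64 + 1380×46 + 2090×17 + 780×90 + 2090×90 + 230×40 + 700×34
  = 752140
Σ wᵢ·x = 280×8 + 155×49 + 305×51 + 420×84 + 495×64 + 75×46 + 525×17 + 65×90 + 350×90 + 490×40 + 250×34
  = 2240 + 7595 + 15555 + 35280 + 31680 + 3450 + 8925 + 5850 + 31500 + 19600 + 8500 = 170175
Ratio = 752140 / 170175 = 4.4198031

4.4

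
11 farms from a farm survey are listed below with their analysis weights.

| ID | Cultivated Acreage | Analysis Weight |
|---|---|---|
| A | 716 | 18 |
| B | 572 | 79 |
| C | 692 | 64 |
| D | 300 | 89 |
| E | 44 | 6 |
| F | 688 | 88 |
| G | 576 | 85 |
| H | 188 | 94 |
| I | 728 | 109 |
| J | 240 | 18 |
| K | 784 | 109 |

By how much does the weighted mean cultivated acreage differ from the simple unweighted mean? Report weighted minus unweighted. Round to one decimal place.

58.2

Unweighted sum = 5528
Unweighted mean = 5528 / 11 = 502.54545
Weighted sum = 716×18 + 572×79 + 692×64 + 300×89 + 44×6 + 688×88 + 576×85 + 188×94 + 728×109 + 240×18 + 784×109
  = 12888 + 45188 + 44288 + 26700 + 264 + 60544 + 48960 + 17672 + 79352 + 4320 + 85456 = 425632
Sum of weights = 759
Weighted mean = 425632 / 759 = 560.77997
Difference (weighted minus unweighted) = 58.234519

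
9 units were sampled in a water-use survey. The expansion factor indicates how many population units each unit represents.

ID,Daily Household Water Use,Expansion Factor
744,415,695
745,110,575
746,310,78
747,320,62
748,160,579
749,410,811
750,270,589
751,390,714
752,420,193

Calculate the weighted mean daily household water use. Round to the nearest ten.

Weighted sum = 415×695 + 110×575 + 310×78 + 320×62 + 160×579 + 410×811 + 270×589 + 390×714 + 420×193
  = 288425 + 63250 + 24180 + 19840 + 92640 + 332510 + 159030 + 278460 + 81060 = 1339395
Sum of weights = 695 + 575 + 78 + 62 + 579 + 811 + 589 + 714 + 193 = 4296
Weighted mean = 1339395 / 4296 = 311.77723

310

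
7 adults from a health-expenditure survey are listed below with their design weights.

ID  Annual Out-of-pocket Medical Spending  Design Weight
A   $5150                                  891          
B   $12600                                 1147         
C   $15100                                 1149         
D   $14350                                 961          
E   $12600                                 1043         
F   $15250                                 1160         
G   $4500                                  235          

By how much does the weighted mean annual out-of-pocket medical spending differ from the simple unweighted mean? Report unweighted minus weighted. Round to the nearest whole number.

Unweighted sum = 5150 + 12600 + 15100 + 14350 + 12600 + 15250 + 4500 = 79550
Unweighted mean = 79550 / 7 = 11364.286
Weighted sum = 82070400
Sum of weights = 891 + 1147 + 1149 + 961 + 1043 + 1160 + 235 = 6586
Weighted mean = 82070400 / 6586 = 12461.342
Difference (unweighted minus weighted) = -1097.0565

-1097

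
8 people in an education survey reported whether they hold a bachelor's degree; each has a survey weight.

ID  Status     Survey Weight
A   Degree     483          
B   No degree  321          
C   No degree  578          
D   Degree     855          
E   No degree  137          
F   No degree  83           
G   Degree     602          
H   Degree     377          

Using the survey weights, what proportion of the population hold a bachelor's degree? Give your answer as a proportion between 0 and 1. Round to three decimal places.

Sum of weights for 'Degree' = 483 + 855 + 602 + 377 = 2317
Total weight = 3436
Weighted proportion = 2317 / 3436 = 0.67433062

0.674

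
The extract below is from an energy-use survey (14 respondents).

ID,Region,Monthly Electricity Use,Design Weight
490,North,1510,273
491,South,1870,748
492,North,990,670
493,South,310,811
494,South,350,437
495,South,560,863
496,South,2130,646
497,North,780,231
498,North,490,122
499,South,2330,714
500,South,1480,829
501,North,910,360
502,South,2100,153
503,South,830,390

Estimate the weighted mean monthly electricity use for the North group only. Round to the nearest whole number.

North rows: 490, 492, 497, 498, 501
Weighted sum = 1643090
Sum of weights = 1656
Weighted mean = 1643090 / 1656 = 992.20411

992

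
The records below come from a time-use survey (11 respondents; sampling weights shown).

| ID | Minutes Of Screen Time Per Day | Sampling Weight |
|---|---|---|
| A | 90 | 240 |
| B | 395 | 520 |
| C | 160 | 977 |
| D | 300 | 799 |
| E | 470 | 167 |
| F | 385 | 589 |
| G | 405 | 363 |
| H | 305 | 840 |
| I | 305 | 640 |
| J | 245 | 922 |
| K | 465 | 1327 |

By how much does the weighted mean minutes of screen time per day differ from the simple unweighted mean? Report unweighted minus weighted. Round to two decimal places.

-0.46

Unweighted sum = 90 + 395 + 160 + 300 + 470 + 385 + 405 + 305 + 305 + 245 + 465 = 3525
Unweighted mean = 3525 / 11 = 320.45455
Weighted sum = 90×240 + 395×520 + 160×977 + 300×799 + 470×167 + 385×589 + 405×363 + 305×840 + 305×640 + 245×922 + 465×1327
  = 21600 + 205400 + 156320 + 239700 + 78490 + 226765 + 147015 + 256200 + 195200 + 225890 + 617055 = 2369635
Sum of weights = 240 + 520 + 977 + 799 + 167 + 589 + 363 + 840 + 640 + 922 + 1327 = 7384
Weighted mean = 2369635 / 7384 = 320.91482
Difference (unweighted minus weighted) = -0.46027036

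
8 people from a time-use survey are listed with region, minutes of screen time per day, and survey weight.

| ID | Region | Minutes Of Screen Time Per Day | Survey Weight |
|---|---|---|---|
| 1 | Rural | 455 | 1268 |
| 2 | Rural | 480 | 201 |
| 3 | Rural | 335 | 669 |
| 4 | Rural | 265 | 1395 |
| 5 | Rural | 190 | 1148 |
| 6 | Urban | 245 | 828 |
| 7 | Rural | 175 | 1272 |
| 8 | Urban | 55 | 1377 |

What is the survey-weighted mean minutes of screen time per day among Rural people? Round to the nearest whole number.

287

Rural rows: 1, 2, 3, 4, 5, 7
Weighted sum = 1707930
Sum of weights = 1268 + 201 + 669 + 1395 + 1148 + 1272 = 5953
Weighted mean = 1707930 / 5953 = 286.9024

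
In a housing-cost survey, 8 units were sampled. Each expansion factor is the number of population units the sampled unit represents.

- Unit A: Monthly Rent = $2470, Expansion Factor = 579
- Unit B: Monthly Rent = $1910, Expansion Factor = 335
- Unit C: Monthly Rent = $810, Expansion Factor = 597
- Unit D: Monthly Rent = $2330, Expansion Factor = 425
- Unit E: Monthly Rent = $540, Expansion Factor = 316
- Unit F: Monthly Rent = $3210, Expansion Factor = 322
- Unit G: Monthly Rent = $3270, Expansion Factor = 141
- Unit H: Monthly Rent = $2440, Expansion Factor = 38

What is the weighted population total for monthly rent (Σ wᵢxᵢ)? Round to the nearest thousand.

5302000

Weighted total = 5301850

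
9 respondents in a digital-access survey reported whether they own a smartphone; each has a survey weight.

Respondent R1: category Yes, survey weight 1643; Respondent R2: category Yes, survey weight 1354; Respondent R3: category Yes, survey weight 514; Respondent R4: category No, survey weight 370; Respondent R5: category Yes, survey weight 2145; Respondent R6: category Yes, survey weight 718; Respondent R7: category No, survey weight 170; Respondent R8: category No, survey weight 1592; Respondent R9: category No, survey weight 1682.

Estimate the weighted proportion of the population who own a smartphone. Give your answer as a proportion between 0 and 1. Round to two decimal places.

Sum of weights for 'Yes' = 1643 + 1354 + 514 + 2145 + 718 = 6374
Total weight = 10188
Weighted proportion = 6374 / 10188 = 0.62563801

0.63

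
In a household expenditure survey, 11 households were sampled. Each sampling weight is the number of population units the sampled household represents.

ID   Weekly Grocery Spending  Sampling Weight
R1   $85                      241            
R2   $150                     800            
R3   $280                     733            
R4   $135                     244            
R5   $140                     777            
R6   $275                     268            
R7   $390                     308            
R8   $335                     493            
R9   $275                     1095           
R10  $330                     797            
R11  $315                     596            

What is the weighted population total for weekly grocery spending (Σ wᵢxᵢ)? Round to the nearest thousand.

1598000

Weighted total = 85×241 + 150×800 + 280×733 + 135×244 + 140×777 + 275×268 + 390×308 + 335×493 + 275×1095 + 330×797 + 315×596
  = 20485 + 120000 + 205240 + 32940 + 108780 + 73700 + 120120 + 165155 + 301125 + 263010 + 187740 = 1598295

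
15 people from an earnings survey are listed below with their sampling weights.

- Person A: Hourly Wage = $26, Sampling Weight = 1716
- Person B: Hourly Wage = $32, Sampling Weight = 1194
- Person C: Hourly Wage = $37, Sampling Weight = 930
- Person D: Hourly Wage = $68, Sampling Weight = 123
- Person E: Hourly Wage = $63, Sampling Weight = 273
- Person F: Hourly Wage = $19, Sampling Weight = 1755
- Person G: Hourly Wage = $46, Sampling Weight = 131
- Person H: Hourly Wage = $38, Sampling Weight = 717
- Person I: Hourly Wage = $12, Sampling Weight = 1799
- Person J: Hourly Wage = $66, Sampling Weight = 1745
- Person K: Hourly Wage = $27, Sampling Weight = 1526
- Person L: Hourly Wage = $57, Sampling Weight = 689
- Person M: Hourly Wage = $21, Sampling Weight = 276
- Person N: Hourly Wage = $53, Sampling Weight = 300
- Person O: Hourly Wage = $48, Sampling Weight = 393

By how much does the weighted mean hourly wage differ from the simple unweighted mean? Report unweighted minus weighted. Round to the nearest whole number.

6

Unweighted sum = 613
Unweighted mean = 613 / 15 = 40.866667
Weighted sum = 467207
Sum of weights = 13567
Weighted mean = 467207 / 13567 = 34.437016
Difference (unweighted minus weighted) = 6.4296504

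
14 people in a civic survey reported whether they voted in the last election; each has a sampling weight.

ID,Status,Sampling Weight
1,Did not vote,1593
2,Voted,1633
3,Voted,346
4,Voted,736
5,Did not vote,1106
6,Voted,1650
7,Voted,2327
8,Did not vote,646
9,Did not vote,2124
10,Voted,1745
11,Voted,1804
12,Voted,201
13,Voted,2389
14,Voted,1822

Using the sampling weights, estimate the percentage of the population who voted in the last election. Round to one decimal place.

72.8

Sum of weights for 'Voted' = 1633 + 346 + 736 + 1650 + 2327 + 1745 + 1804 + 201 + 2389 + 1822 = 14653
Total weight = 20122
Weighted proportion = 14653 / 20122 = 0.72820793 → 72.820793%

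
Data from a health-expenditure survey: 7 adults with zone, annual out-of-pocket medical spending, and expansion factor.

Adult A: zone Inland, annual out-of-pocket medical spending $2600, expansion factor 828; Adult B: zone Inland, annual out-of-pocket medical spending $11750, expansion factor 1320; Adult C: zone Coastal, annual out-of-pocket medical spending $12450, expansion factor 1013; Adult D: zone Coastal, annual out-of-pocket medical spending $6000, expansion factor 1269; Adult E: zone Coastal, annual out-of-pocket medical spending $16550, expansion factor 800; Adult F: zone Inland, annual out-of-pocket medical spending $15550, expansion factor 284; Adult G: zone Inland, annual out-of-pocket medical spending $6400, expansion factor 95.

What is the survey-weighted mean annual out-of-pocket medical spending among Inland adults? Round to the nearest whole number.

Inland rows: A, B, F, G
Weighted sum = 2600×828 + 11750×1320 + 15550×284 + 6400×95
  = 2152800 + 15510000 + 4416200 + 608000 = 22687000
Sum of weights = 828 + 1320 + 284 + 95 = 2527
Weighted mean = 22687000 / 2527 = 8977.8393

8978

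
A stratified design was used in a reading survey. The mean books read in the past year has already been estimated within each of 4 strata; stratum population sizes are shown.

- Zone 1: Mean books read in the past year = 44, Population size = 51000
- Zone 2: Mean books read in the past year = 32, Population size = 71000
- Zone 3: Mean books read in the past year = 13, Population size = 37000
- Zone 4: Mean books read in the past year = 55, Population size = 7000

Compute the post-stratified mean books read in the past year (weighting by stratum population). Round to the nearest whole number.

Σ Nₕ·x̄ₕ = 44×51000 + 32×71000 + 13×37000 + 55×7000
  = 5382000
Σ Nₕ = 51000 + 71000 + 37000 + 7000 = 166000
Overall mean = 5382000 / 166000 = 32.421687

32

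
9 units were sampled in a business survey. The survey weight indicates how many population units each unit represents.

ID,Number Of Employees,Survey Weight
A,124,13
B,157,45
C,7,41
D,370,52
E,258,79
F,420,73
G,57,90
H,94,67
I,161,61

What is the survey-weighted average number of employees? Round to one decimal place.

192.9

Weighted sum = 100495
Sum of weights = 13 + 45 + 41 + 52 + 79 + 73 + 90 + 67 + 61 = 521
Weighted mean = 100495 / 521 = 192.88868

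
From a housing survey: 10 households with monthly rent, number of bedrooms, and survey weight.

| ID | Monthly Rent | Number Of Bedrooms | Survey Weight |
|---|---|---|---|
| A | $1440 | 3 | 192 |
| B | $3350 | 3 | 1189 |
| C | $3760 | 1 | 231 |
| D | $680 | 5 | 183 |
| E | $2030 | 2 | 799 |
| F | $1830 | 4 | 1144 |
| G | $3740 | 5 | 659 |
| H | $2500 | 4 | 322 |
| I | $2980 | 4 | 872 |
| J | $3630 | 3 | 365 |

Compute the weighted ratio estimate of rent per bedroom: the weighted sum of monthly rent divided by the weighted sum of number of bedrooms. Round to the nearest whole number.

Σ wᵢ·y = 1440×192 + 3350×1189 + 3760×231 + 680×183 + 2030×799 + 1830×1144 + 3740×659 + 2500×322 + 2980×872 + 3630×365
  = 16161290
Σ wᵢ·x = 3×192 + 3×1189 + 1×231 + 5×183 + 2×799 + 4×1144 + 5×659 + 4×322 + 4×872 + 3×365
  = 576 + 3567 + 231 + 915 + 1598 + 4576 + 3295 + 1288 + 3488 + 1095 = 20629
Ratio = 16161290 / 20629 = 783.42576

783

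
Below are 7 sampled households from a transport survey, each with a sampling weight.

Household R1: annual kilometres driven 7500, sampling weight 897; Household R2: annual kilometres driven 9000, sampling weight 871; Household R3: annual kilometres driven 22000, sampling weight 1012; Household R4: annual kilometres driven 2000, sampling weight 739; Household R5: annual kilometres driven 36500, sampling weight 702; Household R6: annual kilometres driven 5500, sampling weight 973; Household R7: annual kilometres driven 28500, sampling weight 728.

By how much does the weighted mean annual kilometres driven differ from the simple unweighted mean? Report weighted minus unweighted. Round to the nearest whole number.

Unweighted sum = 111000
Unweighted mean = 111000 / 7 = 15857.143
Weighted sum = 7500×897 + 9000×871 + 22000×1012 + 2000×739 + 36500×702 + 5500×973 + 28500×728
  = 6727500 + 7839000 + 22264000 + 1478000 + 25623000 + 5351500 + 20748000 = 90031000
Sum of weights = 897 + 871 + 1012 + 739 + 702 + 973 + 728 = 5922
Weighted mean = 90031000 / 5922 = 15202.803
Difference (weighted minus unweighted) = -654.33975

-654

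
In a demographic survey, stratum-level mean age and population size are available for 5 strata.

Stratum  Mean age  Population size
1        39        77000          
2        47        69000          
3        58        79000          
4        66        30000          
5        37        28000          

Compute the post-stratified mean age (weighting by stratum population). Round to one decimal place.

Σ Nₕ·x̄ₕ = 39×77000 + 47×69000 + 58×79000 + 66×30000 + 37×28000
  = 13844000
Σ Nₕ = 77000 + 69000 + 79000 + 30000 + 28000 = 283000
Overall mean = 13844000 / 283000 = 48.918728

48.9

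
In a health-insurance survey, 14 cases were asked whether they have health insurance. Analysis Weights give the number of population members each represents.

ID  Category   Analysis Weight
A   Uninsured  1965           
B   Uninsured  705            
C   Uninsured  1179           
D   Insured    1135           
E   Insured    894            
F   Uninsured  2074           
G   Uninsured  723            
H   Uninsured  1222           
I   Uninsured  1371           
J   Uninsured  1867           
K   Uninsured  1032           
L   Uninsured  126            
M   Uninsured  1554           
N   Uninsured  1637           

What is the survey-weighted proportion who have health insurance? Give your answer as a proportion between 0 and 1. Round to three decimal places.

0.116

Sum of weights for 'Insured' = 1135 + 894 = 2029
Total weight = 17484
Weighted proportion = 2029 / 17484 = 0.11604896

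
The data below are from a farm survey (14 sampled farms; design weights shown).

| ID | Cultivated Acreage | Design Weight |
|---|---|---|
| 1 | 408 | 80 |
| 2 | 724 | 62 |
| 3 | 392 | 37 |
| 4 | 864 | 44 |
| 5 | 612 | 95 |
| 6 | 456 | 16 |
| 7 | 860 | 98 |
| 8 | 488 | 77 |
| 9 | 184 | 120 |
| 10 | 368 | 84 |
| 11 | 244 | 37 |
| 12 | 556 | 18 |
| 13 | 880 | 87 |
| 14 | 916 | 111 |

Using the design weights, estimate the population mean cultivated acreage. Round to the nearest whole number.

588

Weighted sum = 567604
Sum of weights = 966
Weighted mean = 567604 / 966 = 587.58178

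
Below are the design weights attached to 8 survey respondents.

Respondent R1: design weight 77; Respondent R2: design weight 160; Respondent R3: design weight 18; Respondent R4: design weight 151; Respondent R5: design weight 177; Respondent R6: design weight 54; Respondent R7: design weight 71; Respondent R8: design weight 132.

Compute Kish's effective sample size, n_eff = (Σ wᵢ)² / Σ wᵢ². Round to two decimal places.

6.34

Σ wᵢ = 77 + 160 + 18 + 151 + 177 + 54 + 71 + 132 = 840
Σ wᵢ² = 5929 + 25600 + 324 + 22801 + 31329 + 2916 + 5041 + 17424 = 111364
n_eff = 840² / 111364 = 705600 / 111364 = 6.3359793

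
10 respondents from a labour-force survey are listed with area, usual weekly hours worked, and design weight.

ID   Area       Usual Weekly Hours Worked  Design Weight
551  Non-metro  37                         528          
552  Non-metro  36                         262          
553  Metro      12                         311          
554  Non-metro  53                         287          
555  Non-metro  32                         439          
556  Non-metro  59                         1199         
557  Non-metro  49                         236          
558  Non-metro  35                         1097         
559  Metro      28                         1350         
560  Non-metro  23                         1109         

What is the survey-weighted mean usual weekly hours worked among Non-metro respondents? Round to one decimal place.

39.6

Non-metro rows: 551, 552, 554, 555, 556, 557, 558, 560
Weighted sum = 37×528 + 36×262 + 53×287 + 32×439 + 59×1199 + 49×236 + 35×1097 + 23×1109
  = 19536 + 9432 + 15211 + 14048 + 70741 + 11564 + 38395 + 25507 = 204434
Sum of weights = 528 + 262 + 287 + 439 + 1199 + 236 + 1097 + 1109 = 5157
Weighted mean = 204434 / 5157 = 39.64204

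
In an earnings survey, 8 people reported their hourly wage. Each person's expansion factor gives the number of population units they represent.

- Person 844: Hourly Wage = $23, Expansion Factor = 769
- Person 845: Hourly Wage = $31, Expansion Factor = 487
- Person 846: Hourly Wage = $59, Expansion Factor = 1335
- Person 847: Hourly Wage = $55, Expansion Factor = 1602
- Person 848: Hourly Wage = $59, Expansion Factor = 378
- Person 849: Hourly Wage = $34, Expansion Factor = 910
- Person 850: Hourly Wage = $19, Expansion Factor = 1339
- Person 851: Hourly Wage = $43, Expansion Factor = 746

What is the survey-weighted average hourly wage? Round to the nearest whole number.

41

Weighted sum = 23×769 + 31×487 + 59×1335 + 55×1602 + 59×378 + 34×910 + 19×1339 + 43×746
  = 17687 + 15097 + 78765 + 88110 + 22302 + 30940 + 25441 + 32078 = 310420
Sum of weights = 769 + 487 + 1335 + 1602 + 378 + 910 + 1339 + 746 = 7566
Weighted mean = 310420 / 7566 = 41.028284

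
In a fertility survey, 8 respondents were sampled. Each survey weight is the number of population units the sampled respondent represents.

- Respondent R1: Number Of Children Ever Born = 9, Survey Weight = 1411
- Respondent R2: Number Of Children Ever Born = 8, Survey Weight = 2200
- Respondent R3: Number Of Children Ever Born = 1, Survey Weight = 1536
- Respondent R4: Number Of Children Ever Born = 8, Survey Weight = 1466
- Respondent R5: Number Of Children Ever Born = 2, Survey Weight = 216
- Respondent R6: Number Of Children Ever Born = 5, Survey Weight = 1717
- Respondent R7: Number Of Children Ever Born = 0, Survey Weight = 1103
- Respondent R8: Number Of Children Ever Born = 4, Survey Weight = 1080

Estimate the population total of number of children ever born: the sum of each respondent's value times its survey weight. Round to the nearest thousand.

Weighted total = 9×1411 + 8×2200 + 1×1536 + 8×1466 + 2×216 + 5×1717 + 0×1103 + 4×1080
  = 12699 + 17600 + 1536 + 11728 + 432 + 8585 + 0 + 4320 = 56900

57000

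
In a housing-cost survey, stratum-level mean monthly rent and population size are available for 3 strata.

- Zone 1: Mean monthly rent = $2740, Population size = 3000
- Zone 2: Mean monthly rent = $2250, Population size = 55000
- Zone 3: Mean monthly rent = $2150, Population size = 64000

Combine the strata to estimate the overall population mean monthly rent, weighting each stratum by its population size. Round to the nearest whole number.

2210

Σ Nₕ·x̄ₕ = 2740×3000 + 2250×55000 + 2150×64000
  = 8220000 + 123750000 + 137600000 = 269570000
Σ Nₕ = 3000 + 55000 + 64000 = 122000
Overall mean = 269570000 / 122000 = 2209.5902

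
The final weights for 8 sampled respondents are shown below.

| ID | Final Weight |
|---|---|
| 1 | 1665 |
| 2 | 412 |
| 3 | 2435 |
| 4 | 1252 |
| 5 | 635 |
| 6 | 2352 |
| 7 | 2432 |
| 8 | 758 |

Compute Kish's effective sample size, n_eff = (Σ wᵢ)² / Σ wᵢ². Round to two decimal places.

Σ wᵢ = 1665 + 412 + 2435 + 1252 + 635 + 2352 + 2432 + 758 = 11941
Σ wᵢ² = 2772225 + 169744 + 5929225 + 1567504 + 403225 + 5531904 + 5914624 + 574564 = 22863015
n_eff = 11941² / 22863015 = 142587481 / 22863015 = 6.2366001

6.24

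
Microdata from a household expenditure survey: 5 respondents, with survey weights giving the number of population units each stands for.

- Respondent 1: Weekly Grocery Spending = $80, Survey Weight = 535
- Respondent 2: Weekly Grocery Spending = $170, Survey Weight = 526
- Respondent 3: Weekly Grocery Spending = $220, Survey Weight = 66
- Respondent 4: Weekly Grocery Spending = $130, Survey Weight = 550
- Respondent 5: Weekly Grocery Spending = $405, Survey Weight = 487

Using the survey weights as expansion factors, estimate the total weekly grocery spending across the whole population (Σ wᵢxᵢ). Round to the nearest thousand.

Weighted total = 80×535 + 170×526 + 220×66 + 130×550 + 405×487
  = 415475

415000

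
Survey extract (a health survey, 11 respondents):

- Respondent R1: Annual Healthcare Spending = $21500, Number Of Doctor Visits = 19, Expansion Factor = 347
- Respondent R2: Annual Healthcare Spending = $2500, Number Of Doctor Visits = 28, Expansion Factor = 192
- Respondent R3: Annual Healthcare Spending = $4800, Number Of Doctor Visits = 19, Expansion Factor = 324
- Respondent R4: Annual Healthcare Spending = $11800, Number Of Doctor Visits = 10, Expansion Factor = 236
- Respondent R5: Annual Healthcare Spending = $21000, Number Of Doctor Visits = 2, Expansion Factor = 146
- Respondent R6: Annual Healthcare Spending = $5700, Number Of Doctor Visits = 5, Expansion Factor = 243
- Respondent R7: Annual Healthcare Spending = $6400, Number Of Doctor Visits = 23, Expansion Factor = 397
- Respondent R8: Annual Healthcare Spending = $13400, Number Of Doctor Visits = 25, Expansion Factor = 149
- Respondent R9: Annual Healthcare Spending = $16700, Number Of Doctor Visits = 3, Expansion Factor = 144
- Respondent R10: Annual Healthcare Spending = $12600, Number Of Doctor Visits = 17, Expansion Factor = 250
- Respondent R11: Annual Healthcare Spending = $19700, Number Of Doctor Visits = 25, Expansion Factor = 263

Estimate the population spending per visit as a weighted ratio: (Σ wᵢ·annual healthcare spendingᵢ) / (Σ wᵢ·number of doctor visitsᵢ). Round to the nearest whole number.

694

Σ wᵢ·y = 32004900
Σ wᵢ·x = 19×347 + 28×192 + 19×324 + 10×236 + 2×146 + 5×243 + 23×397 + 25×149 + 3×144 + 17×250 + 25×263
  = 6593 + 5376 + 6156 + 2360 + 292 + 1215 + 9131 + 3725 + 432 + 4250 + 6575 = 46105
Ratio = 32004900 / 46105 = 694.17417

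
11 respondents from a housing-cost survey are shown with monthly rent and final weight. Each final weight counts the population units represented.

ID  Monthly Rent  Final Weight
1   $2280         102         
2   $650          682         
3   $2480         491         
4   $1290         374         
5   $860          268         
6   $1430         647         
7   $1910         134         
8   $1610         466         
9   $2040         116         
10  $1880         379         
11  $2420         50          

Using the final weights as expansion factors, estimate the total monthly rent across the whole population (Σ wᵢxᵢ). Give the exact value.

Weighted total = 2280×102 + 650×682 + 2480×491 + 1290×374 + 860×268 + 1430×647 + 1910×134 + 1610×466 + 2040×116 + 1880×379 + 2420×50
  = 5608050

5608050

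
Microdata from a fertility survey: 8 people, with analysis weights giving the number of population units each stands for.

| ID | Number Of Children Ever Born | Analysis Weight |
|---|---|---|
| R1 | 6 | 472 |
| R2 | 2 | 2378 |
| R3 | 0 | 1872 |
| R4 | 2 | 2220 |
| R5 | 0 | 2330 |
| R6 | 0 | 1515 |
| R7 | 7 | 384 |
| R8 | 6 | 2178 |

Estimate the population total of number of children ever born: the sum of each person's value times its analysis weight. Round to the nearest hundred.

Weighted total = 6×472 + 2×2378 + 0×1872 + 2×2220 + 0×2330 + 0×1515 + 7×384 + 6×2178
  = 27784

27800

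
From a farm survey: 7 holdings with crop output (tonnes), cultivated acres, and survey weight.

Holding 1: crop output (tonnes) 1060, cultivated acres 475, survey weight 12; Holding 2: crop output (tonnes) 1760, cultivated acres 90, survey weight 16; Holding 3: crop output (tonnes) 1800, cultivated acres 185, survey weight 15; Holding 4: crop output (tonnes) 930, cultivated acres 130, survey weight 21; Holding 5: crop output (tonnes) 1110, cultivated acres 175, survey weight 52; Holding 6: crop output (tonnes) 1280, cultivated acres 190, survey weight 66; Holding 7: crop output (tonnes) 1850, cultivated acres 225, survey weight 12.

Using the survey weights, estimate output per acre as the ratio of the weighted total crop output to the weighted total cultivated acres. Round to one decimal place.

6.8

Σ wᵢ·y = 1060×12 + 1760×16 + 1800×15 + 930×21 + 1110×52 + 1280×66 + 1850×12
  = 251810
Σ wᵢ·x = 475×12 + 90×16 + 185×15 + 130×21 + 175×52 + 190×66 + 225×12
  = 5700 + 1440 + 2775 + 2730 + 9100 + 12540 + 2700 = 36985
Ratio = 251810 / 36985 = 6.8084359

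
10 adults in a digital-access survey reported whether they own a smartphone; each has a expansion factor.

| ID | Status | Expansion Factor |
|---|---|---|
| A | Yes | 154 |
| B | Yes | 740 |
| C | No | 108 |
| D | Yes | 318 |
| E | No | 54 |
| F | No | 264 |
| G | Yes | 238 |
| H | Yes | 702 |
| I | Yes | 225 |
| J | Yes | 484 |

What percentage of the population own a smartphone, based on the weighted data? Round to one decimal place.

87.0

Sum of weights for 'Yes' = 154 + 740 + 318 + 238 + 702 + 225 + 484 = 2861
Total weight = 154 + 740 + 108 + 318 + 54 + 264 + 238 + 702 + 225 + 484 = 3287
Weighted proportion = 2861 / 3287 = 0.87039854 → 87.039854%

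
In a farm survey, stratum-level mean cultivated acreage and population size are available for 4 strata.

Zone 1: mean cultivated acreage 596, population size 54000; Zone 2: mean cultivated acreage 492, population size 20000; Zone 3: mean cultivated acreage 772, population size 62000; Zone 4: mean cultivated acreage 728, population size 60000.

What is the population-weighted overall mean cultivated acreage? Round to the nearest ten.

680

Σ Nₕ·x̄ₕ = 596×54000 + 492×20000 + 772×62000 + 728×60000
  = 32184000 + 9840000 + 47864000 + 43680000 = 133568000
Σ Nₕ = 54000 + 20000 + 62000 + 60000 = 196000
Overall mean = 133568000 / 196000 = 681.46939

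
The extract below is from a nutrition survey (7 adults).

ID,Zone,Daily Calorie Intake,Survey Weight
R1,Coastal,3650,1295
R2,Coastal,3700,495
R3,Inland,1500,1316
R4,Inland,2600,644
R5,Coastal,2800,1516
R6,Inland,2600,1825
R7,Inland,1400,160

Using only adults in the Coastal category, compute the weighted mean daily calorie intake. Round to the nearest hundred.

Coastal rows: R1, R2, R5
Weighted sum = 3650×1295 + 3700×495 + 2800×1516
  = 10803050
Sum of weights = 1295 + 495 + 1516 = 3306
Weighted mean = 10803050 / 3306 = 3267.7102

3300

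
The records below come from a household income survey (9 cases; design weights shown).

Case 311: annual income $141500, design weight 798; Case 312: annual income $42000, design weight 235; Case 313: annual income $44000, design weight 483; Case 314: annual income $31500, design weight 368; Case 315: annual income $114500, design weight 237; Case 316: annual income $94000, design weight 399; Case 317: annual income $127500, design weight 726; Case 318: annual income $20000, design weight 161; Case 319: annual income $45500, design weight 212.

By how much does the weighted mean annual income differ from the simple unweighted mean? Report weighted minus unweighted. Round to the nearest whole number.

Unweighted sum = 660500
Unweighted mean = 660500 / 9 = 73388.889
Weighted sum = 141500×798 + 42000×235 + 44000×483 + 31500×368 + 114500×237 + 94000×399 + 127500×726 + 20000×161 + 45500×212
  = 112917000 + 9870000 + 21252000 + 11592000 + 27136500 + 37506000 + 92565000 + 3220000 + 9646000 = 325704500
Sum of weights = 798 + 235 + 483 + 368 + 237 + 399 + 726 + 161 + 212 = 3619
Weighted mean = 325704500 / 3619 = 89998.48
Difference (weighted minus unweighted) = 16609.591

16610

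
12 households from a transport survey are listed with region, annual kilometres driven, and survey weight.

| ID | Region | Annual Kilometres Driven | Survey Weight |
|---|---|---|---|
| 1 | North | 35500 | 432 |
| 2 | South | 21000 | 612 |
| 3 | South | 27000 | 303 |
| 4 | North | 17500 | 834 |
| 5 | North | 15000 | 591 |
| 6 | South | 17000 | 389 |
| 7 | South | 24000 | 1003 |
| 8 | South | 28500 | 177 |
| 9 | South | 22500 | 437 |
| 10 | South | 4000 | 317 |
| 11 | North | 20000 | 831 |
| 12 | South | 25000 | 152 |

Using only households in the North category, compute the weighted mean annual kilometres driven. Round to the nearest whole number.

North rows: 1, 4, 5, 11
Weighted sum = 55416000
Sum of weights = 432 + 834 + 591 + 831 = 2688
Weighted mean = 55416000 / 2688 = 20616.071

20616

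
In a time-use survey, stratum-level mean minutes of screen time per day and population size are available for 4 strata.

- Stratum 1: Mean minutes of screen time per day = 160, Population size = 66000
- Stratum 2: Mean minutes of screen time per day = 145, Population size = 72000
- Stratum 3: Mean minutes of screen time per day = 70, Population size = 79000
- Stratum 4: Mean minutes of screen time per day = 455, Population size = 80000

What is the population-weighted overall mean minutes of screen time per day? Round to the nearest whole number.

212

Σ Nₕ·x̄ₕ = 62930000
Σ Nₕ = 66000 + 72000 + 79000 + 80000 = 297000
Overall mean = 62930000 / 297000 = 211.88552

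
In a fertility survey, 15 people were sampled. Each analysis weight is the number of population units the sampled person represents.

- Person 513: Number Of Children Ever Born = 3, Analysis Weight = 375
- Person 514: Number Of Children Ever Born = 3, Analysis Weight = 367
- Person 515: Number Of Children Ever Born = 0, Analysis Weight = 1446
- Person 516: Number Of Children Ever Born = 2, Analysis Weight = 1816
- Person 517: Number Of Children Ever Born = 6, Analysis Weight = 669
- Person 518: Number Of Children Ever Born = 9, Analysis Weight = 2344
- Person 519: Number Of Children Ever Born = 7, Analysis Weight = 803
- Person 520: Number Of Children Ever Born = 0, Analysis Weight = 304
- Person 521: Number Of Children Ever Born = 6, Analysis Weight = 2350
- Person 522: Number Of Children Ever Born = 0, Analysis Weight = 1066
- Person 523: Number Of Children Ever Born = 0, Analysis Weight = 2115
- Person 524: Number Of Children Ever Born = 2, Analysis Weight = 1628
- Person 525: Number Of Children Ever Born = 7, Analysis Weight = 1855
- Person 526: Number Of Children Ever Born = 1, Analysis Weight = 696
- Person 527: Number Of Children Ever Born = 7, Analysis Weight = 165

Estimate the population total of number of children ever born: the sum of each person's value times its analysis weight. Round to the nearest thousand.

69000

Weighted total = 68781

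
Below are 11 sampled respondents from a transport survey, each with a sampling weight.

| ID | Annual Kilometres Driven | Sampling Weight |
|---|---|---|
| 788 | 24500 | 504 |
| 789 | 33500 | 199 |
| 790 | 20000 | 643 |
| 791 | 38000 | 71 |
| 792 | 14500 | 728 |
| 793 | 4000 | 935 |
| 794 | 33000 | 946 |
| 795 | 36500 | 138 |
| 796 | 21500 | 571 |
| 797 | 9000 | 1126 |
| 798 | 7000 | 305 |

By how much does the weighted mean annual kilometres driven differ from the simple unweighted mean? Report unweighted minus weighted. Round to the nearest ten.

4170

Unweighted sum = 24500 + 33500 + 20000 + 38000 + 14500 + 4000 + 33000 + 36500 + 21500 + 9000 + 7000 = 241500
Unweighted mean = 241500 / 11 = 21954.545
Weighted sum = 24500×504 + 33500×199 + 20000×643 + 38000×71 + 14500×728 + 4000×935 + 33000×946 + 36500×138 + 21500×571 + 9000×1126 + 7000×305
  = 12348000 + 6666500 + 12860000 + 2698000 + 10556000 + 3740000 + 31218000 + 5037000 + 12276500 + 10134000 + 2135000 = 109669000
Sum of weights = 6166
Weighted mean = 109669000 / 6166 = 17786.085
Difference (unweighted minus weighted) = 4168.4605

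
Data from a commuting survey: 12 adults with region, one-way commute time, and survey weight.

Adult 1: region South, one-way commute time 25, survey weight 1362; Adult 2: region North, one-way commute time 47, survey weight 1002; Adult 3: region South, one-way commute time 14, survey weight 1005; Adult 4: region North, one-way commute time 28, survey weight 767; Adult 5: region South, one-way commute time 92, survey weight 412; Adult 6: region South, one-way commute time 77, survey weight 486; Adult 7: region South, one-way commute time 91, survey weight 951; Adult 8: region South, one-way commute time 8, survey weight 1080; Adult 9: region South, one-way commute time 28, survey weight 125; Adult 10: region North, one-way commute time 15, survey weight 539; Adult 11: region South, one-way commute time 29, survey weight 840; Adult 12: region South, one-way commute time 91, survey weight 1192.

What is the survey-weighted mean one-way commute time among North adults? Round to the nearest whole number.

North rows: 2, 4, 10
Weighted sum = 47×1002 + 28×767 + 15×539
  = 47094 + 21476 + 8085 = 76655
Sum of weights = 1002 + 767 + 539 = 2308
Weighted mean = 76655 / 2308 = 33.212738

33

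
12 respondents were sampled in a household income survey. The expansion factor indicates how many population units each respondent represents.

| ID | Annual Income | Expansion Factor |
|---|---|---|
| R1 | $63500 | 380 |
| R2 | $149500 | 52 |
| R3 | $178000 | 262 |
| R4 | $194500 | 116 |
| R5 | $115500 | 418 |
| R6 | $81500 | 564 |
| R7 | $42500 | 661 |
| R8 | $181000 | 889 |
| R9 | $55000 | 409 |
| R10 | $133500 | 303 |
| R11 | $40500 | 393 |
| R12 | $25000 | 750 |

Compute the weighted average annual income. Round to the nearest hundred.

92700

Weighted sum = 63500×380 + 149500×52 + 178000×262 + 194500×116 + 115500×418 + 81500×564 + 42500×661 + 181000×889 + 55000×409 + 133500×303 + 40500×393 + 25000×750
  = 24130000 + 7774000 + 46636000 + 22562000 + 48279000 + 45966000 + 28092500 + 160909000 + 22495000 + 40450500 + 15916500 + 18750000 = 481960500
Sum of weights = 380 + 52 + 262 + 116 + 418 + 564 + 661 + 889 + 409 + 303 + 393 + 750 = 5197
Weighted mean = 481960500 / 5197 = 92738.214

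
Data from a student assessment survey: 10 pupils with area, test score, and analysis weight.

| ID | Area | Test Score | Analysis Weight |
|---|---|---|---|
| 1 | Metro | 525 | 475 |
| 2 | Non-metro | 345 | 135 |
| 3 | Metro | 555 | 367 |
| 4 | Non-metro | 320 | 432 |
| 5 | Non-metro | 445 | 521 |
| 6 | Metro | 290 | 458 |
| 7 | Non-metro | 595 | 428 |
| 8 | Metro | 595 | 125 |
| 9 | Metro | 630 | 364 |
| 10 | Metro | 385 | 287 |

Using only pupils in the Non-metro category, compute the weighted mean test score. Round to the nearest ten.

Non-metro rows: 2, 4, 5, 7
Weighted sum = 345×135 + 320×432 + 445×521 + 595×428
  = 46575 + 138240 + 231845 + 254660 = 671320
Sum of weights = 135 + 432 + 521 + 428 = 1516
Weighted mean = 671320 / 1516 = 442.82322

440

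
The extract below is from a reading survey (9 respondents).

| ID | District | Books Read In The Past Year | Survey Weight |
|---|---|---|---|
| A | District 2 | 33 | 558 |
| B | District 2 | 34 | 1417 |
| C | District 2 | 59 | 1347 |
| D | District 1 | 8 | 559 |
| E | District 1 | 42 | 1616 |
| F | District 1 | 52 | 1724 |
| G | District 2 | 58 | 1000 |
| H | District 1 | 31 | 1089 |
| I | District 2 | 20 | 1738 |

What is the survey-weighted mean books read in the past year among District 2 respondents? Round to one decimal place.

District 2 rows: A, B, C, G, I
Weighted sum = 33×558 + 34×1417 + 59×1347 + 58×1000 + 20×1738
  = 18414 + 48178 + 79473 + 58000 + 34760 = 238825
Sum of weights = 558 + 1417 + 1347 + 1000 + 1738 = 6060
Weighted mean = 238825 / 6060 = 39.410066

39.4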